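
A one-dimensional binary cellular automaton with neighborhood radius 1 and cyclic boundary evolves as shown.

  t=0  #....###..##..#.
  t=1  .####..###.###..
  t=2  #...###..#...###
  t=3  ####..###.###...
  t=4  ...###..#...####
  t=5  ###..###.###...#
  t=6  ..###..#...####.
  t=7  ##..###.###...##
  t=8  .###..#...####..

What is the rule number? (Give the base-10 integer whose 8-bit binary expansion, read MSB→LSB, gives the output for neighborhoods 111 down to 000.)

83

  nb ###: next=.  (t=0,i=6, bit7=0)
  nb ##.: next=#  (t=0,i=7, bit6=1)
  nb #.#: next=.  (t=0,i=15, bit5=0)
  nb #..: next=#  (t=0,i=1, bit4=1)
  nb .##: next=.  (t=0,i=5, bit3=0)
  nb .#.: next=.  (t=0,i=0, bit2=0)
  nb ..#: next=#  (t=0,i=4, bit1=1)
  nb ...: next=#  (t=0,i=2, bit0=1)
  bits 01010011 = 83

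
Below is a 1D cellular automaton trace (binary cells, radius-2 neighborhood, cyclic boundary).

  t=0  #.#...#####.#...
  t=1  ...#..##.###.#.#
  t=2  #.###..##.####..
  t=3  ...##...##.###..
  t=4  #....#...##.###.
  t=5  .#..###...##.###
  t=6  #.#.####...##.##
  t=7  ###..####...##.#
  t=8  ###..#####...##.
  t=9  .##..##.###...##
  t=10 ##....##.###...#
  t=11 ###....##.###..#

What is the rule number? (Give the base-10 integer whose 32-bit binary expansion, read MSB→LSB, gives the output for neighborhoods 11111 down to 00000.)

  [31] ##### => .  t=0,i=8
  [30] ####. => #  t=0,i=9
  [29] ###.# => #  t=0,i=10
  [28] ###.. => #  t=2,i=4
  [27] ##.## => #  t=1,i=8
  [26] ##.#. => #  t=0,i=11
  [25] ##..# => .  t=2,i=5
  [24] ##... => #  t=3,i=5
  [23] #.### => .  t=1,i=9
  [22] #.##. => #  t=9,i=1
  [21] #.#.# => #  t=1,i=13
  [20] #.#.. => .  t=0,i=2
  [19] #..## => .  t=1,i=5
  [18] #..#. => .  t=2,i=15
  [17] #...# => .  t=0,i=4
  [16] #.... => .  t=3,i=15
  [15] .#### => #  t=0,i=7
  [14] .###. => #  t=1,i=10
  [13] .##.# => #  t=1,i=7
  [12] .##.. => .  t=3,i=4
  [11] .#.## => .  t=2,i=1
  [10] .#.#. => .  t=0,i=1
  [9] .#..# => #  t=1,i=4
  [8] .#... => #  t=0,i=3
  [7] ..### => #  t=0,i=6
  [6] ..##. => .  t=1,i=6
  [5] ..#.# => .  t=0,i=0
  [4] ..#.. => #  t=1,i=3
  [3] ...## => .  t=0,i=5
  [2] ...#. => #  t=0,i=15
  [1] ....# => .  t=3,i=1
  [0] ..... => #  t=3,i=0
  bits 01111101011000001110001110010101 = 2103501717

2103501717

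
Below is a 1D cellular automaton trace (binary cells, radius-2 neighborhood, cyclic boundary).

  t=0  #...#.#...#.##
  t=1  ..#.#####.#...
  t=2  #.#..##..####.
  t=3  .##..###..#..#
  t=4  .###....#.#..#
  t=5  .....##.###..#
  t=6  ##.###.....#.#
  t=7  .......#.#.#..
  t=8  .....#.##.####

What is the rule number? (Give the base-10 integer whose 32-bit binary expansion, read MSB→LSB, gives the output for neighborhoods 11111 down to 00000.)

  ##### -> #   bit 31 = 1  t=1,i=6
  ####. -> .   bit 30 = 0  t=1,i=7
  ###.# -> .   bit 29 = 0  t=1,i=8
  ###.. -> .   bit 28 = 0  t=0,i=0
  ##.## -> .   bit 27 = 0  t=5,i=7
  ##.#. -> #   bit 26 = 1  t=1,i=9
  ##..# -> #   bit 25 = 1  t=2,i=7
  ##... -> .   bit 24 = 0  t=0,i=1
  #.### -> .   bit 23 = 0  t=0,i=12
  #.##. -> #   bit 22 = 1  t=3,i=1
  #.#.# -> .   bit 21 = 0  t=2,i=0
  #.#.. -> #   bit 20 = 1  t=0,i=6
  #..## -> .   bit 19 = 0  t=2,i=4
  #..#. -> .   bit 18 = 0  t=3,i=9
  #...# -> #   bit 17 = 1  t=0,i=2
  #.... -> #   bit 16 = 1  t=1,i=12
  .#### -> #   bit 15 = 1  t=1,i=5
  .###. -> .   bit 14 = 0  t=0,i=13
  .##.# -> .   bit 13 = 0  t=5,i=6
  .##.. -> #   bit 12 = 1  t=2,i=6
  .#.## -> .   bit 11 = 0  t=0,i=11
  .#.#. -> #   bit 10 = 1  t=0,i=5
  .#..# -> .   bit 9 = 0  t=2,i=3
  .#... -> #   bit 8 = 1  t=0,i=7
  ..### -> .   bit 7 = 0  t=2,i=9
  ..##. -> #   bit 6 = 1  t=2,i=5
  ..#.# -> #   bit 5 = 1  t=0,i=4
  ..#.. -> #   bit 4 = 1  t=3,i=10
  ...## -> #   bit 3 = 1  t=5,i=4
  ...#. -> .   bit 2 = 0  t=0,i=3
  ....# -> #   bit 1 = 1  t=1,i=0
  ..... -> .   bit 0 = 0  t=1,i=13
  bits 10000110010100111001010101111010 = 2253624698

2253624698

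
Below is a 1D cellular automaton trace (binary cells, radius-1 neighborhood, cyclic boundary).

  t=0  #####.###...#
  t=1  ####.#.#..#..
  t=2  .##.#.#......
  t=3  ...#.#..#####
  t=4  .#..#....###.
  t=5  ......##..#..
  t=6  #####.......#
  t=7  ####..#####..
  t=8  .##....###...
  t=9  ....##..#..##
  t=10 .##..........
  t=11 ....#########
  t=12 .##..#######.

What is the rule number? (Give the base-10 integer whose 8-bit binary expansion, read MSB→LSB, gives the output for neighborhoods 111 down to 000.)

161

  nb ###: next=#  (t=0,i=0, bit7=1)
  nb ##.: next=.  (t=0,i=4, bit6=0)
  nb #.#: next=#  (t=0,i=5, bit5=1)
  nb #..: next=.  (t=0,i=9, bit4=0)
  nb .##: next=.  (t=0,i=6, bit3=0)
  nb .#.: next=.  (t=1,i=5, bit2=0)
  nb ..#: next=.  (t=0,i=11, bit1=0)
  nb ...: next=#  (t=0,i=10, bit0=1)
  bits 10100001 = 161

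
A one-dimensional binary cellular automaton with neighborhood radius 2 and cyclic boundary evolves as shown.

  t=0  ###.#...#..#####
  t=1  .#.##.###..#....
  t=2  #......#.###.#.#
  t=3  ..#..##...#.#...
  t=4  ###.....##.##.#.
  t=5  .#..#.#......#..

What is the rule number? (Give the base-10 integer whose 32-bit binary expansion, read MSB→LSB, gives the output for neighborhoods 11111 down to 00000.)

1175930006

  ##### -> .   bit 31 = 0  t=0,i=0
  ####. -> #   bit 30 = 1  t=0,i=1
  ###.# -> .   bit 29 = 0  t=0,i=2
  ###.. -> .   bit 28 = 0  t=1,i=8
  ##.## -> .   bit 27 = 0  t=1,i=5
  ##.#. -> #   bit 26 = 1  t=0,i=3
  ##..# -> #   bit 25 = 1  t=1,i=9
  ##... -> .   bit 24 = 0  t=2,i=1
  #.### -> .   bit 23 = 0  t=1,i=6
  #.##. -> .   bit 22 = 0  t=1,i=3
  #.#.# -> .   bit 21 = 0  t=2,i=13
  #.#.. -> #   bit 20 = 1  t=0,i=4
  #..## -> .   bit 19 = 0  t=0,i=10
  #..#. -> #   bit 18 = 1  t=1,i=10
  #...# -> #   bit 17 = 1  t=0,i=6
  #.... -> #   bit 16 = 1  t=1,i=13
  .#### -> .   bit 15 = 0  t=0,i=12
  .###. -> #   bit 14 = 1  t=1,i=7
  .##.# -> .   bit 13 = 0  t=1,i=4
  .##.. -> .   bit 12 = 0  t=2,i=0
  .#.## -> .   bit 11 = 0  t=1,i=2
  .#.#. -> #   bit 10 = 1  t=3,i=11
  .#..# -> .   bit 9 = 0  t=0,i=9
  .#... -> .   bit 8 = 0  t=0,i=5
  ..### -> #   bit 7 = 1  t=0,i=11
  ..##. -> .   bit 6 = 0  t=3,i=5
  ..#.# -> .   bit 5 = 0  t=1,i=1
  ..#.. -> #   bit 4 = 1  t=0,i=8
  ...## -> .   bit 3 = 0  t=4,i=7
  ...#. -> #   bit 2 = 1  t=0,i=7
  ....# -> #   bit 1 = 1  t=1,i=15
  ..... -> .   bit 0 = 0  t=1,i=14
  bits 01000110000101110100010010010110 = 1175930006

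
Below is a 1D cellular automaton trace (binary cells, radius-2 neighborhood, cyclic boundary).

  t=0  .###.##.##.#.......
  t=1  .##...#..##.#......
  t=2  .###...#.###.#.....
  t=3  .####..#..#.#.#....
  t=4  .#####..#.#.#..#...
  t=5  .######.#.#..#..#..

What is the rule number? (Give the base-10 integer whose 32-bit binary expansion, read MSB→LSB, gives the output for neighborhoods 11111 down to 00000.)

3609261024

  nb #####: next=#  (t=4,i=3, bit31=1)
  nb ####.: next=#  (t=3,i=3, bit30=1)
  nb ###.#: next=.  (t=0,i=3, bit29=0)
  nb ###..: next=#  (t=2,i=3, bit28=1)
  nb ##.##: next=.  (t=0,i=4, bit27=0)
  nb ##.#.: next=#  (t=0,i=10, bit26=1)
  nb ##..#: next=#  (t=3,i=5, bit25=1)
  nb ##...: next=#  (t=1,i=3, bit24=1)
  nb #.###: next=.  (t=2,i=9, bit23=0)
  nb #.##.: next=.  (t=0,i=5, bit22=0)
  nb #.#.#: next=#  (t=3,i=12, bit21=1)
  nb #.#..: next=.  (t=0,i=11, bit20=0)
  nb #..##: next=.  (t=1,i=8, bit19=0)
  nb #..#.: next=.  (t=3,i=6, bit18=0)
  nb #...#: next=.  (t=1,i=4, bit17=0)
  nb #....: next=.  (t=0,i=13, bit16=0)
  nb .####: next=#  (t=3,i=2, bit15=1)
  nb .###.: next=#  (t=0,i=2, bit14=1)
  nb .##.#: next=#  (t=0,i=6, bit13=1)
  nb .##..: next=#  (t=1,i=2, bit12=1)
  nb .#.##: next=.  (t=2,i=8, bit11=0)
  nb .#.#.: next=.  (t=3,i=11, bit10=0)
  nb .#..#: next=#  (t=1,i=7, bit9=1)
  nb .#...: next=#  (t=0,i=12, bit8=1)
  nb ..###: next=#  (t=0,i=1, bit7=1)
  nb ..##.: next=#  (t=1,i=1, bit6=1)
  nb ..#.#: next=#  (t=2,i=7, bit5=1)
  nb ..#..: next=.  (t=1,i=6, bit4=0)
  nb ...##: next=.  (t=0,i=0, bit3=0)
  nb ...#.: next=.  (t=1,i=5, bit2=0)
  nb ....#: next=.  (t=0,i=18, bit1=0)
  nb .....: next=.  (t=0,i=14, bit0=0)
  bits 11010111001000001111001111100000 = 3609261024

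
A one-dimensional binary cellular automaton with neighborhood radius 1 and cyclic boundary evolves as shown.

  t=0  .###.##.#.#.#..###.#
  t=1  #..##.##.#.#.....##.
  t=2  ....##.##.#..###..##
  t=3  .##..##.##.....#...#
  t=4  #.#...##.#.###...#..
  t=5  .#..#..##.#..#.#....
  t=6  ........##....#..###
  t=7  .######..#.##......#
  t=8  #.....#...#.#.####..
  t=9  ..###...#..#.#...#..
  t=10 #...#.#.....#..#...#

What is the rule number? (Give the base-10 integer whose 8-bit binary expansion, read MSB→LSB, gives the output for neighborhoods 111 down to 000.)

  nb ###: next=.  (t=0,i=2, bit7=0)
  nb ##.: next=#  (t=0,i=3, bit6=1)
  nb #.#: next=#  (t=0,i=0, bit5=1)
  nb #..: next=.  (t=0,i=13, bit4=0)
  nb .##: next=.  (t=0,i=1, bit3=0)
  nb .#.: next=.  (t=0,i=8, bit2=0)
  nb ..#: next=.  (t=0,i=14, bit1=0)
  nb ...: next=#  (t=1,i=13, bit0=1)
  bits 01100001 = 97

97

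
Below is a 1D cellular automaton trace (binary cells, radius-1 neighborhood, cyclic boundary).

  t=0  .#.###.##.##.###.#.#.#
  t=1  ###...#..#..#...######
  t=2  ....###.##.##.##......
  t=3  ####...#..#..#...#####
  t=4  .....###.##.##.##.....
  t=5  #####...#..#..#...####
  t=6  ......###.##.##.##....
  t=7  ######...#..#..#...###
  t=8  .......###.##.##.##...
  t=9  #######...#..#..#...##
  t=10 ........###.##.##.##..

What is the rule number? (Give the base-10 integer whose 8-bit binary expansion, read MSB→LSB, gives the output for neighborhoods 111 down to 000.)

  [7] ### => .  t=0,i=4
  [6] ##. => .  t=0,i=5
  [5] #.# => #  t=0,i=0
  [4] #.. => .  t=1,i=3
  [3] .## => .  t=0,i=3
  [2] .#. => #  t=0,i=1
  [1] ..# => #  t=1,i=5
  [0] ... => #  t=1,i=4
  bits 00100111 = 39

39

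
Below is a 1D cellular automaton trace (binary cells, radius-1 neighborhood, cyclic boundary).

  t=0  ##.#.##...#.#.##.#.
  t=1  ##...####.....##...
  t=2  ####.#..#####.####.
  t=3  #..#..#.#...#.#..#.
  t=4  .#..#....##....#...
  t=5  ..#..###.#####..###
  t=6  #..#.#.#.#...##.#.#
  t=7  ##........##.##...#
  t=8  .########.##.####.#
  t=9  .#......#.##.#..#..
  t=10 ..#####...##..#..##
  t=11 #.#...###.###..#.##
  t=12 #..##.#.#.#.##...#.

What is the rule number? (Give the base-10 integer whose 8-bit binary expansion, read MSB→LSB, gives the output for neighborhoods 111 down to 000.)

89

  ###|.  b7=0 t=1,i=6
  ##.|#  b6=1 t=0,i=1
  #.#|.  b5=0 t=0,i=2
  #..|#  b4=1 t=0,i=7
  .##|#  b3=1 t=0,i=0
  .#.|.  b2=0 t=0,i=3
  ..#|.  b1=0 t=0,i=9
  ...|#  b0=1 t=0,i=8
  bits 01011001 = 89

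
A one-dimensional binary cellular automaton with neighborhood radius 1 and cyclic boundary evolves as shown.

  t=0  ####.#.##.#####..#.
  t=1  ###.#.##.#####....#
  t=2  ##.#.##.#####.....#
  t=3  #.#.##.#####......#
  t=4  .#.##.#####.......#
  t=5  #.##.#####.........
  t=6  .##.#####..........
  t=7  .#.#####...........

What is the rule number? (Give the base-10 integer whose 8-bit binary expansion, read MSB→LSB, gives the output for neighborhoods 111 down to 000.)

168

  [7] ### => #  t=0,i=1
  [6] ##. => .  t=0,i=3
  [5] #.# => #  t=0,i=4
  [4] #.. => .  t=0,i=15
  [3] .## => #  t=0,i=0
  [2] .#. => .  t=0,i=5
  [1] ..# => .  t=0,i=16
  [0] ... => .  t=1,i=15
  bits 10101000 = 168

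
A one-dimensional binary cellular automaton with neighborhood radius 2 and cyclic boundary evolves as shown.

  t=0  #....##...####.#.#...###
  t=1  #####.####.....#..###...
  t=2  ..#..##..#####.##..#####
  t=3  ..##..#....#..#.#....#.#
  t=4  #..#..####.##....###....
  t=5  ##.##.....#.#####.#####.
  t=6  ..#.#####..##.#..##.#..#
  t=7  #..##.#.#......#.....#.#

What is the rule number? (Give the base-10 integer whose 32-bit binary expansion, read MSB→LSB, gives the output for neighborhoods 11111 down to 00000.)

2577619739

  #####|#  b31=1 t=1,i=2
  ####.|.  b30=0 t=0,i=12
  ###.#|.  b29=0 t=0,i=13
  ###..|#  b28=1 t=0,i=0
  ##.##|#  b27=1 t=1,i=5
  ##.#.|.  b26=0 t=0,i=14
  ##..#|.  b25=0 t=2,i=0
  ##...|#  b24=1 t=0,i=1
  #.###|#  b23=1 t=1,i=6
  #.##.|.  b22=0 t=2,i=15
  #.#.#|#  b21=1 t=0,i=15
  #.#..|.  b20=0 t=0,i=17
  #..##|.  b19=0 t=1,i=17
  #..#.|.  b18=0 t=2,i=1
  #...#|#  b17=1 t=0,i=8
  #....|#  b16=1 t=0,i=2
  .####|.  b15=0 t=0,i=11
  .###.|#  b14=1 t=1,i=19
  .##.#|.  b13=0 t=5,i=1
  .##..|#  b12=1 t=0,i=6
  .#.##|#  b11=1 t=5,i=11
  .#.#.|.  b10=0 t=0,i=16
  .#..#|#  b9=1 t=1,i=16
  .#...|#  b8=1 t=0,i=18
  ..###|.  b7=0 t=0,i=10
  ..##.|.  b6=0 t=0,i=5
  ..#.#|.  b5=0 t=3,i=14
  ..#..|#  b4=1 t=1,i=15
  ...##|#  b3=1 t=0,i=4
  ...#.|.  b2=0 t=1,i=14
  ....#|#  b1=1 t=0,i=3
  .....|#  b0=1 t=1,i=12
  bits 10011001101000110101101100011011 = 2577619739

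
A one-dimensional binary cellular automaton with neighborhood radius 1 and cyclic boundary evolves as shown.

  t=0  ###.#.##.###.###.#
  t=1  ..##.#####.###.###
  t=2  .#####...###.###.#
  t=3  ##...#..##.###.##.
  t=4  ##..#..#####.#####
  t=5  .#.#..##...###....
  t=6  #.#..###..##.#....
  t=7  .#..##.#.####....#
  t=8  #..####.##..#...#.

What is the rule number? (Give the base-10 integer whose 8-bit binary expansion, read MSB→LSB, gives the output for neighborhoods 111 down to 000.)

  ###|.  b7=0 t=0,i=0
  ##.|#  b6=1 t=0,i=2
  #.#|#  b5=1 t=0,i=3
  #..|.  b4=0 t=1,i=0
  .##|#  b3=1 t=0,i=6
  .#.|.  b2=0 t=0,i=4
  ..#|#  b1=1 t=1,i=1
  ...|.  b0=0 t=2,i=7
  bits 01101010 = 106

106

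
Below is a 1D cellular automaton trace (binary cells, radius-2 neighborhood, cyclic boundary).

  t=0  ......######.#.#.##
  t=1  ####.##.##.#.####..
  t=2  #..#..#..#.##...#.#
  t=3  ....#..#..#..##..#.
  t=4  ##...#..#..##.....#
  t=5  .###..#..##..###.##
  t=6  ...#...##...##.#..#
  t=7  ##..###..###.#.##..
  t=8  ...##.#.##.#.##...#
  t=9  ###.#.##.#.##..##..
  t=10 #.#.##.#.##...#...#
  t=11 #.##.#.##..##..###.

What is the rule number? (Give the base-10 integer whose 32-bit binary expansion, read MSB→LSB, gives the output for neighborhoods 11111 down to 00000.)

  #####|#  b31=1 t=0,i=8
  ####.|.  b30=0 t=0,i=10
  ###.#|#  b29=1 t=0,i=11
  ###..|#  b28=1 t=1,i=16
  ##.##|.  b27=0 t=1,i=4
  ##.#.|.  b26=0 t=0,i=12
  ##..#|.  b25=0 t=1,i=17
  ##...|#  b24=1 t=0,i=0
  #.###|.  b23=0 t=1,i=13
  #.##.|.  b22=0 t=0,i=17
  #.#.#|#  b21=1 t=0,i=13
  #.#..|#  b20=1 t=6,i=15
  #..##|#  b19=1 t=1,i=18
  #..#.|.  b18=0 t=2,i=2
  #...#|#  b17=1 t=2,i=14
  #....|#  b16=1 t=0,i=1
  .####|.  b15=0 t=0,i=7
  .###.|.  b14=0 t=4,i=0
  .##.#|#  b13=1 t=1,i=6
  .##..|.  b12=0 t=0,i=18
  .#.##|#  b11=1 t=0,i=16
  .#.#.|#  b10=1 t=0,i=14
  .#..#|#  b9=1 t=2,i=4
  .#...|#  b8=1 t=3,i=18
  ..###|#  b7=1 t=0,i=6
  ..##.|.  b6=0 t=3,i=13
  ..#.#|.  b5=0 t=2,i=9
  ..#..|.  b4=0 t=2,i=3
  ...##|#  b3=1 t=0,i=5
  ...#.|.  b2=0 t=2,i=15
  ....#|.  b1=0 t=0,i=4
  .....|#  b0=1 t=0,i=2
  bits 10110001001110110010111110001001 = 2973446025

2973446025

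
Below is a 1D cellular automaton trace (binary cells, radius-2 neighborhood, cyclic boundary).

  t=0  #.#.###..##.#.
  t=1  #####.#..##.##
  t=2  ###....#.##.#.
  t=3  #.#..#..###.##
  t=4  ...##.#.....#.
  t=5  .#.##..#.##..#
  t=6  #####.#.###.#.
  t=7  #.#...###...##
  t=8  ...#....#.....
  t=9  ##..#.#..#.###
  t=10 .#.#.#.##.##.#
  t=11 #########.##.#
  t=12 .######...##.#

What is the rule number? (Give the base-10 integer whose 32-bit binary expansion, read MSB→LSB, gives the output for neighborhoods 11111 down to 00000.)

  ##### -> #   bit 31 = 1  t=1,i=0
  ####. -> .   bit 30 = 0  t=1,i=3
  ###.# -> .   bit 29 = 0  t=1,i=4
  ###.. -> #   bit 28 = 1  t=0,i=6
  ##.## -> .   bit 27 = 0  t=1,i=11
  ##.#. -> .   bit 26 = 0  t=0,i=11
  ##..# -> .   bit 25 = 0  t=0,i=7
  ##... -> .   bit 24 = 0  t=2,i=3
  #.### -> #   bit 23 = 1  t=0,i=4
  #.##. -> #   bit 22 = 1  t=2,i=9
  #.#.# -> #   bit 21 = 1  t=0,i=0
  #.#.. -> .   bit 20 = 0  t=1,i=6
  #..## -> .   bit 19 = 0  t=0,i=8
  #..#. -> #   bit 18 = 1  t=3,i=4
  #...# -> .   bit 17 = 0  t=7,i=4
  #.... -> .   bit 16 = 0  t=2,i=4
  .#### -> .   bit 15 = 0  t=1,i=13
  .###. -> .   bit 14 = 0  t=0,i=5
  .##.# -> #   bit 13 = 1  t=0,i=10
  .##.. -> #   bit 12 = 1  t=5,i=4
  .#.## -> #   bit 11 = 1  t=0,i=3
  .#.#. -> #   bit 10 = 1  t=0,i=1
  .#..# -> #   bit 9 = 1  t=1,i=7
  .#... -> #   bit 8 = 1  t=4,i=7
  ..### -> .   bit 7 = 0  t=3,i=8
  ..##. -> #   bit 6 = 1  t=0,i=9
  ..#.# -> .   bit 5 = 0  t=2,i=7
  ..#.. -> .   bit 4 = 0  t=3,i=5
  ...## -> .   bit 3 = 0  t=4,i=2
  ...#. -> .   bit 2 = 0  t=2,i=6
  ....# -> #   bit 1 = 1  t=2,i=5
  ..... -> #   bit 0 = 1  t=4,i=9
  bits 10010000111001000011111101000011 = 2430877507

2430877507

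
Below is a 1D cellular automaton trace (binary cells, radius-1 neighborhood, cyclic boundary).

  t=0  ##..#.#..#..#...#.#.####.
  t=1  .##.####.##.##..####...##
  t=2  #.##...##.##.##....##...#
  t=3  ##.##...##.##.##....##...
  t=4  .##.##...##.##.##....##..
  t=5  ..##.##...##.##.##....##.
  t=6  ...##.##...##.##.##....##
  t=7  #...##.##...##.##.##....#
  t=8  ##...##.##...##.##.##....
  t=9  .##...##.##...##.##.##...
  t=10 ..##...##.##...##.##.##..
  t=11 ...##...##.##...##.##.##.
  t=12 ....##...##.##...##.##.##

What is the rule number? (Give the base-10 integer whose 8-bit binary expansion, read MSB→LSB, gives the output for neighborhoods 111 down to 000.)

  [7] ### => .  t=0,i=21
  [6] ##. => #  t=0,i=1
  [5] #.# => #  t=0,i=5
  [4] #.. => #  t=0,i=2
  [3] .## => .  t=0,i=0
  [2] .#. => #  t=0,i=4
  [1] ..# => .  t=0,i=3
  [0] ... => .  t=0,i=14
  bits 01110100 = 116

116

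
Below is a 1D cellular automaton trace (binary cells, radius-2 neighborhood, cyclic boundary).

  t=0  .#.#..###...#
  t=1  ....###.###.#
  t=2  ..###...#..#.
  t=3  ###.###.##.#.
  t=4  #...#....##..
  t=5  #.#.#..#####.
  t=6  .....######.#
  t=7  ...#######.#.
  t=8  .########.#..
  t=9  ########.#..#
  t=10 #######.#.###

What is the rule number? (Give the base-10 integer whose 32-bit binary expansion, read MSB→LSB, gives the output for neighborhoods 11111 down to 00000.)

3616191226

  [31] ##### => #  t=5,i=9
  [30] ####. => #  t=5,i=10
  [29] ###.# => .  t=1,i=6
  [28] ###.. => #  t=0,i=8
  [27] ##.## => .  t=1,i=7
  [26] ##.#. => #  t=1,i=11
  [25] ##..# => #  t=4,i=11
  [24] ##... => #  t=0,i=9
  [23] #.### => #  t=1,i=8
  [22] #.##. => .  t=3,i=8
  [21] #.#.# => .  t=0,i=1
  [20] #.#.. => .  t=0,i=3
  [19] #..## => #  t=0,i=5
  [18] #..#. => .  t=2,i=10
  [17] #...# => #  t=0,i=10
  [16] #.... => .  t=1,i=1
  [15] .#### => #  t=5,i=8
  [14] .###. => .  t=0,i=7
  [13] .##.# => #  t=3,i=9
  [12] .##.. => #  t=4,i=10
  [11] .#.## => .  t=3,i=12
  [10] .#.#. => .  t=0,i=0
  [9] .#..# => #  t=0,i=4
  [8] .#... => .  t=1,i=0
  [7] ..### => #  t=0,i=6
  [6] ..##. => #  t=4,i=9
  [5] ..#.# => #  t=0,i=12
  [4] ..#.. => #  t=2,i=8
  [3] ...## => #  t=1,i=3
  [2] ...#. => .  t=0,i=11
  [1] ....# => #  t=1,i=2
  [0] ..... => .  t=6,i=2
  bits 11010111100010101011001011111010 = 3616191226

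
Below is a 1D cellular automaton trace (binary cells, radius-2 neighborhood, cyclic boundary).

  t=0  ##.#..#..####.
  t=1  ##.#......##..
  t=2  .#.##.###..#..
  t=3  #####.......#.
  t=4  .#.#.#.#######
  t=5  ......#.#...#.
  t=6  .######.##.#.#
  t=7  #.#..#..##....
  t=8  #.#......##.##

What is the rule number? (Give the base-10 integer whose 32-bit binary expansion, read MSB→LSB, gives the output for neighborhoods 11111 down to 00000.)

1095809319

  #####|.  b31=0 t=3,i=2
  ####.|#  b30=1 t=0,i=11
  ###.#|.  b29=0 t=0,i=12
  ###..|.  b28=0 t=2,i=8
  ##.##|.  b27=0 t=0,i=13
  ##.#.|.  b26=0 t=0,i=2
  ##..#|.  b25=0 t=1,i=12
  ##...|#  b24=1 t=3,i=5
  #.###|.  b23=0 t=2,i=6
  #.##.|#  b22=1 t=0,i=0
  #.#.#|.  b21=0 t=4,i=1
  #.#..|#  b20=1 t=0,i=3
  #..##|.  b19=0 t=0,i=8
  #..#.|.  b18=0 t=0,i=5
  #...#|.  b17=0 t=2,i=13
  #....|.  b16=0 t=1,i=5
  .####|#  b15=1 t=0,i=10
  .###.|.  b14=0 t=2,i=7
  .##.#|#  b13=1 t=0,i=1
  .##..|#  b12=1 t=1,i=11
  .#.##|#  b11=1 t=2,i=2
  .#.#.|.  b10=0 t=4,i=2
  .#..#|.  b9=0 t=0,i=4
  .#...|#  b8=1 t=1,i=4
  ..###|.  b7=0 t=0,i=9
  ..##.|.  b6=0 t=1,i=0
  ..#.#|#  b5=1 t=2,i=1
  ..#..|.  b4=0 t=0,i=6
  ...##|.  b3=0 t=1,i=9
  ...#.|#  b2=1 t=2,i=0
  ....#|#  b1=1 t=1,i=8
  .....|#  b0=1 t=1,i=6
  bits 01000001010100001011100100100111 = 1095809319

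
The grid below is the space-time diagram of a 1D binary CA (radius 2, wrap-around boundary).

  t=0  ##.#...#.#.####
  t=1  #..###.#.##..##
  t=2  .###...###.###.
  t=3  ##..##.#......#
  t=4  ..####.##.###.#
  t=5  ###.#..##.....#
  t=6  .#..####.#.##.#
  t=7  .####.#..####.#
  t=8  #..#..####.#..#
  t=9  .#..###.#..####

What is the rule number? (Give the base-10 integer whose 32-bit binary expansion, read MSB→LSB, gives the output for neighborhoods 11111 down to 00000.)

  #####|#  b31=1 t=0,i=13
  ####.|#  b30=1 t=0,i=0
  ###.#|.  b29=0 t=0,i=1
  ###..|.  b28=0 t=1,i=0
  ##.##|.  b27=0 t=2,i=10
  ##.#.|.  b26=0 t=0,i=2
  ##..#|#  b25=1 t=1,i=1
  ##...|#  b24=1 t=2,i=4
  #.###|.  b23=0 t=0,i=11
  #.##.|#  b22=1 t=1,i=9
  #.#.#|#  b21=1 t=0,i=9
  #.#..|#  b20=1 t=0,i=3
  #..##|#  b19=1 t=1,i=2
  #..#.|.  b18=0 t=8,i=2
  #...#|#  b17=1 t=0,i=5
  #....|.  b16=0 t=3,i=9
  .####|.  b15=0 t=0,i=12
  .###.|.  b14=0 t=1,i=4
  .##.#|#  b13=1 t=3,i=5
  .##..|.  b12=0 t=1,i=10
  .#.##|#  b11=1 t=0,i=10
  .#.#.|.  b10=0 t=0,i=8
  .#..#|#  b9=1 t=4,i=0
  .#...|#  b8=1 t=0,i=4
  ..###|#  b7=1 t=1,i=3
  ..##.|#  b6=1 t=3,i=4
  ..#.#|#  b5=1 t=0,i=7
  ..#..|.  b4=0 t=8,i=3
  ...##|.  b3=0 t=2,i=6
  ...#.|.  b2=0 t=0,i=6
  ....#|#  b1=1 t=3,i=12
  .....|#  b0=1 t=3,i=10
  bits 11000011011110100010101111100011 = 3279563747

3279563747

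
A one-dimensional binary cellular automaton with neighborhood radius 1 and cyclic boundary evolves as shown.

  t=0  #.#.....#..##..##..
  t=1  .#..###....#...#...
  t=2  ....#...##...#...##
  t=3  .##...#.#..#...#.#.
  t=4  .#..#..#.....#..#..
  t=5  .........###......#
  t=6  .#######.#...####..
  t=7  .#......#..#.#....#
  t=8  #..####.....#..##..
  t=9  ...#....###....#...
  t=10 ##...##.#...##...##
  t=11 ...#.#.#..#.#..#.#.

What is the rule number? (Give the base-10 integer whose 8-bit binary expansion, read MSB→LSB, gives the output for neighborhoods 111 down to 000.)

41

  ### -> .   bit 7 = 0  t=1,i=5
  ##. -> .   bit 6 = 0  t=0,i=12
  #.# -> #   bit 5 = 1  t=0,i=1
  #.. -> .   bit 4 = 0  t=0,i=3
  .## -> #   bit 3 = 1  t=0,i=11
  .#. -> .   bit 2 = 0  t=0,i=0
  ..# -> .   bit 1 = 0  t=0,i=7
  ... -> #   bit 0 = 1  t=0,i=4
  bits 00101001 = 41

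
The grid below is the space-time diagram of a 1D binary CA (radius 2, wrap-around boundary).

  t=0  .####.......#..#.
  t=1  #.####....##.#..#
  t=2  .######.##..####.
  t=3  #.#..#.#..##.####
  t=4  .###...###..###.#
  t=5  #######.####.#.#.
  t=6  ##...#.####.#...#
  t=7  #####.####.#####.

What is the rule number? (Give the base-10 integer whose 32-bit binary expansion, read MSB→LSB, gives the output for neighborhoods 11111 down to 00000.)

  ##### -> .   bit 31 = 0  t=2,i=3
  ####. -> #   bit 30 = 1  t=0,i=3
  ###.# -> .   bit 29 = 0  t=2,i=6
  ###.. -> #   bit 28 = 1  t=0,i=4
  ##.## -> #   bit 27 = 1  t=1,i=1
  ##.#. -> #   bit 26 = 1  t=1,i=12
  ##..# -> #   bit 25 = 1  t=2,i=10
  ##... -> #   bit 24 = 1  t=0,i=5
  #.### -> #   bit 23 = 1  t=1,i=2
  #.##. -> .   bit 22 = 0  t=2,i=8
  #.#.# -> .   bit 21 = 0  t=4,i=16
  #.#.. -> #   bit 20 = 1  t=1,i=13
  #..## -> #   bit 19 = 1  t=0,i=0
  #..#. -> .   bit 18 = 0  t=0,i=14
  #...# -> #   bit 17 = 1  t=4,i=5
  #.... -> .   bit 16 = 0  t=0,i=6
  .#### -> #   bit 15 = 1  t=0,i=2
  .###. -> #   bit 14 = 1  t=4,i=2
  .##.# -> .   bit 13 = 0  t=1,i=0
  .##.. -> .   bit 12 = 0  t=2,i=9
  .#.## -> #   bit 11 = 1  t=4,i=0
  .#.#. -> .   bit 10 = 0  t=3,i=6
  .#..# -> #   bit 9 = 1  t=0,i=13
  .#... -> #   bit 8 = 1  t=6,i=13
  ..### -> .   bit 7 = 0  t=0,i=1
  ..##. -> .   bit 6 = 0  t=1,i=10
  ..#.# -> .   bit 5 = 0  t=3,i=5
  ..#.. -> .   bit 4 = 0  t=0,i=12
  ...## -> #   bit 3 = 1  t=1,i=9
  ...#. -> #   bit 2 = 1  t=0,i=11
  ....# -> #   bit 1 = 1  t=0,i=10
  ..... -> .   bit 0 = 0  t=0,i=7
  bits 01011111100110101100101100001110 = 1603980046

1603980046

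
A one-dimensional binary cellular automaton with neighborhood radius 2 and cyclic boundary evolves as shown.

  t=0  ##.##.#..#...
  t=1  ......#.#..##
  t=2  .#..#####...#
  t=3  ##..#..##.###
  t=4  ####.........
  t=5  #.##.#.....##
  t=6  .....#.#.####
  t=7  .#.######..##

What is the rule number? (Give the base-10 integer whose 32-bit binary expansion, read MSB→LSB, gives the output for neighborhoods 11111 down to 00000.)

  #####|.  b31=0 t=2,i=6
  ####.|#  b30=1 t=2,i=7
  ###.#|.  b29=0 t=5,i=0
  ###..|#  b28=1 t=2,i=8
  ##.##|.  b27=0 t=0,i=2
  ##.#.|.  b26=0 t=0,i=5
  ##..#|#  b25=1 t=3,i=2
  ##...|.  b24=0 t=1,i=0
  #.###|.  b23=0 t=3,i=10
  #.##.|.  b22=0 t=0,i=3
  #.#.#|#  b21=1 t=6,i=7
  #.#..|#  b20=1 t=0,i=6
  #..##|.  b19=0 t=1,i=10
  #..#.|#  b18=1 t=0,i=8
  #...#|#  b17=1 t=0,i=11
  #....|#  b16=1 t=1,i=1
  .####|.  b15=0 t=2,i=5
  .###.|#  b14=1 t=5,i=12
  .##.#|.  b13=0 t=0,i=1
  .##..|#  b12=1 t=1,i=12
  .#.##|#  b11=1 t=6,i=8
  .#.#.|#  b10=1 t=1,i=7
  .#..#|.  b9=0 t=0,i=7
  .#...|.  b8=0 t=0,i=10
  ..###|#  b7=1 t=2,i=4
  ..##.|.  b6=0 t=0,i=0
  ..#.#|#  b5=1 t=1,i=6
  ..#..|.  b4=0 t=0,i=9
  ...##|#  b3=1 t=0,i=12
  ...#.|#  b2=1 t=1,i=5
  ....#|#  b1=1 t=1,i=4
  .....|.  b0=0 t=1,i=2
  bits 01010010001101110101110010101110 = 1379359918

1379359918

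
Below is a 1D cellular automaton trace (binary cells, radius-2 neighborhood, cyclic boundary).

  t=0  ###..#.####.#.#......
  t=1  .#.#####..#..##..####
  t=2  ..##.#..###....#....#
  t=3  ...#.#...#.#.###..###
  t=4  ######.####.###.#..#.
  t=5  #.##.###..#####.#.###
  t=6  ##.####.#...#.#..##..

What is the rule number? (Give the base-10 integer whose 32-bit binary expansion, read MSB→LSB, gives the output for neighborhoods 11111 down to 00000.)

  [31] ##### => #  t=1,i=5
  [30] ####. => .  t=0,i=9
  [29] ###.# => #  t=0,i=10
  [28] ###.. => .  t=0,i=2
  [27] ##.## => #  t=4,i=6
  [26] ##.#. => .  t=0,i=11
  [25] ##..# => #  t=0,i=3
  [24] ##... => #  t=2,i=11
  [23] #.### => #  t=0,i=7
  [22] #.##. => .  t=5,i=2
  [21] #.#.# => .  t=0,i=12
  [20] #.#.. => #  t=0,i=14
  [19] #..## => .  t=1,i=12
  [18] #..#. => #  t=0,i=4
  [17] #...# => #  t=3,i=1
  [16] #.... => .  t=0,i=16
  [15] .#### => .  t=0,i=8
  [14] .###. => #  t=0,i=1
  [13] .##.# => #  t=2,i=3
  [12] .##.. => .  t=1,i=14
  [11] .#.## => #  t=0,i=6
  [10] .#.#. => #  t=0,i=13
  [9] .#..# => .  t=1,i=11
  [8] .#... => .  t=0,i=15
  [7] ..### => .  t=0,i=0
  [6] ..##. => .  t=1,i=13
  [5] ..#.# => #  t=0,i=5
  [4] ..#.. => #  t=1,i=10
  [3] ...## => #  t=0,i=20
  [2] ...#. => #  t=2,i=14
  [1] ....# => #  t=0,i=19
  [0] ..... => #  t=0,i=17
  bits 10101011100101100110110000111111 = 2878762047

2878762047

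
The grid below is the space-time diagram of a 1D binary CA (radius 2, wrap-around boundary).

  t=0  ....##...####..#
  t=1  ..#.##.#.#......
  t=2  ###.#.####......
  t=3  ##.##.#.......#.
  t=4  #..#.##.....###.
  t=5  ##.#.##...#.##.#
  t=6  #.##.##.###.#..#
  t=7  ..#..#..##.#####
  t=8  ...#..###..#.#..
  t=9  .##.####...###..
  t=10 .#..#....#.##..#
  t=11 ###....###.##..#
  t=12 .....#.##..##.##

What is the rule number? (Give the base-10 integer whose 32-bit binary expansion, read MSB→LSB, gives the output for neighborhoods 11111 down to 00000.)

2230998758

  ##### -> #   bit 31 = 1  t=7,i=13
  ####. -> .   bit 30 = 0  t=0,i=11
  ###.# -> .   bit 29 = 0  t=2,i=2
  ###.. -> .   bit 28 = 0  t=0,i=12
  ##.## -> .   bit 27 = 0  t=3,i=2
  ##.#. -> #   bit 26 = 1  t=1,i=6
  ##..# -> .   bit 25 = 0  t=0,i=13
  ##... -> .   bit 24 = 0  t=0,i=6
  #.### -> #   bit 23 = 1  t=2,i=6
  #.##. -> #   bit 22 = 1  t=1,i=4
  #.#.# -> #   bit 21 = 1  t=1,i=7
  #.#.. -> #   bit 20 = 1  t=1,i=9
  #..## -> #   bit 19 = 1  t=6,i=14
  #..#. -> .   bit 18 = 0  t=0,i=14
  #...# -> #   bit 17 = 1  t=0,i=7
  #.... -> .   bit 16 = 0  t=0,i=1
  .#### -> .   bit 15 = 0  t=0,i=10
  .###. -> #   bit 14 = 1  t=2,i=1
  .##.# -> .   bit 13 = 0  t=1,i=5
  .##.. -> #   bit 12 = 1  t=0,i=5
  .#.## -> .   bit 11 = 0  t=1,i=3
  .#.#. -> #   bit 10 = 1  t=1,i=8
  .#..# -> #   bit 9 = 1  t=4,i=1
  .#... -> .   bit 8 = 0  t=0,i=0
  ..### -> #   bit 7 = 1  t=0,i=9
  ..##. -> #   bit 6 = 1  t=0,i=4
  ..#.# -> #   bit 5 = 1  t=1,i=2
  ..#.. -> .   bit 4 = 0  t=0,i=15
  ...## -> .   bit 3 = 0  t=0,i=3
  ...#. -> #   bit 2 = 1  t=1,i=1
  ....# -> #   bit 1 = 1  t=0,i=2
  ..... -> .   bit 0 = 0  t=1,i=12
  bits 10000100111110100101011011100110 = 2230998758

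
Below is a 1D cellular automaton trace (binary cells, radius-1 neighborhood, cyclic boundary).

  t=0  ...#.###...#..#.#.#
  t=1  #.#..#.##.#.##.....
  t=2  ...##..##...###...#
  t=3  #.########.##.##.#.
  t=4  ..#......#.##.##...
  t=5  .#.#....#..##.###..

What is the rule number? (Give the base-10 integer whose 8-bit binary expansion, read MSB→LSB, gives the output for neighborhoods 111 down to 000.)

  ###|.  b7=0 t=0,i=6
  ##.|#  b6=1 t=0,i=7
  #.#|.  b5=0 t=0,i=4
  #..|#  b4=1 t=0,i=0
  .##|#  b3=1 t=0,i=5
  .#.|.  b2=0 t=0,i=3
  ..#|#  b1=1 t=0,i=2
  ...|.  b0=0 t=0,i=1
  bits 01011010 = 90

90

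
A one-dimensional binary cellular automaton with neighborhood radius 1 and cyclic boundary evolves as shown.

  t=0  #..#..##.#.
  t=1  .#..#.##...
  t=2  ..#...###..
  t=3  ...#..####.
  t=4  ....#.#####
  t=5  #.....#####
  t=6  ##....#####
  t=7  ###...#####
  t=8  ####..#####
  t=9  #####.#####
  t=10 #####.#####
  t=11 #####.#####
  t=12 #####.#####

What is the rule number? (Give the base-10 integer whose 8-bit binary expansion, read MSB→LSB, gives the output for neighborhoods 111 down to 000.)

216

  nb ###: next=#  (t=2,i=7, bit7=1)
  nb ##.: next=#  (t=0,i=7, bit6=1)
  nb #.#: next=.  (t=0,i=8, bit5=0)
  nb #..: next=#  (t=0,i=1, bit4=1)
  nb .##: next=#  (t=0,i=6, bit3=1)
  nb .#.: next=.  (t=0,i=0, bit2=0)
  nb ..#: next=.  (t=0,i=2, bit1=0)
  nb ...: next=.  (t=1,i=9, bit0=0)
  bits 11011000 = 216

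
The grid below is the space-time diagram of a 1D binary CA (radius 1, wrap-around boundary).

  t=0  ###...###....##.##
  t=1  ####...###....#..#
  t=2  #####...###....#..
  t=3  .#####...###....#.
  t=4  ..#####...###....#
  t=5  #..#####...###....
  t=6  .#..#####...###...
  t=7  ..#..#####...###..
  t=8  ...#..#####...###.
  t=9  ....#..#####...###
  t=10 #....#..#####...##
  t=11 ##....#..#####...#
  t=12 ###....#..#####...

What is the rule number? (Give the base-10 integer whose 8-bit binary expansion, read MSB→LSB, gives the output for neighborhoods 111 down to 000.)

  nb ###: next=#  (t=0,i=0, bit7=1)
  nb ##.: next=#  (t=0,i=2, bit6=1)
  nb #.#: next=.  (t=0,i=15, bit5=0)
  nb #..: next=#  (t=0,i=3, bit4=1)
  nb .##: next=.  (t=0,i=6, bit3=0)
  nb .#.: next=.  (t=1,i=14, bit2=0)
  nb ..#: next=.  (t=0,i=5, bit1=0)
  nb ...: next=.  (t=0,i=4, bit0=0)
  bits 11010000 = 208

208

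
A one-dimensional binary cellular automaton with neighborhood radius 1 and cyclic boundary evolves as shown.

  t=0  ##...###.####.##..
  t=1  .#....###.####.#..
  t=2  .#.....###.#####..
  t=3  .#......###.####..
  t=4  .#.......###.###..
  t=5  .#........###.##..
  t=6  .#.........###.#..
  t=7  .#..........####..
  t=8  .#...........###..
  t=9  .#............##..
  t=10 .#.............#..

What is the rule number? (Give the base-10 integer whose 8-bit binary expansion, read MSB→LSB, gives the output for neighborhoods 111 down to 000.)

228

  ###|#  b7=1 t=0,i=6
  ##.|#  b6=1 t=0,i=1
  #.#|#  b5=1 t=0,i=8
  #..|.  b4=0 t=0,i=2
  .##|.  b3=0 t=0,i=0
  .#.|#  b2=1 t=1,i=1
  ..#|.  b1=0 t=0,i=4
  ...|.  b0=0 t=0,i=3
  bits 11100100 = 228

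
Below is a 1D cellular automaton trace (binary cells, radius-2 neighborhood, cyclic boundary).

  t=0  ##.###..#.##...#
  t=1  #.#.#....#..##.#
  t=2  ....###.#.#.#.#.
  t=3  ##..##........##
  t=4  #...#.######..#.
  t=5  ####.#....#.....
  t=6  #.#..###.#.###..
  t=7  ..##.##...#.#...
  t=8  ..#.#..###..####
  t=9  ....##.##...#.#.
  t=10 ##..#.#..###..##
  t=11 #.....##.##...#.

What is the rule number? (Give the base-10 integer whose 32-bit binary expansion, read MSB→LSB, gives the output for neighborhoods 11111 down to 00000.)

1226001349

  #####|.  b31=0 t=4,i=8
  ####.|#  b30=1 t=3,i=0
  ###.#|.  b29=0 t=0,i=1
  ###..|.  b28=0 t=0,i=5
  ##.##|#  b27=1 t=0,i=2
  ##.#.|.  b26=0 t=1,i=1
  ##..#|.  b25=0 t=0,i=6
  ##...|#  b24=1 t=0,i=12
  #.###|.  b23=0 t=0,i=3
  #.##.|.  b22=0 t=0,i=10
  #.#.#|.  b21=0 t=1,i=2
  #.#..|#  b20=1 t=1,i=4
  #..##|.  b19=0 t=1,i=11
  #..#.|.  b18=0 t=0,i=7
  #...#|#  b17=1 t=0,i=13
  #....|#  b16=1 t=1,i=6
  .####|.  b15=0 t=3,i=15
  .###.|#  b14=1 t=0,i=0
  .##.#|.  b13=0 t=1,i=0
  .##..|.  b12=0 t=0,i=11
  .#.##|#  b11=1 t=0,i=9
  .#.#.|.  b10=0 t=1,i=3
  .#..#|#  b9=1 t=1,i=10
  .#...|#  b8=1 t=1,i=5
  ..###|#  b7=1 t=0,i=15
  ..##.|#  b6=1 t=1,i=12
  ..#.#|.  b5=0 t=0,i=8
  ..#..|.  b4=0 t=1,i=9
  ...##|.  b3=0 t=0,i=14
  ...#.|#  b2=1 t=1,i=8
  ....#|.  b1=0 t=1,i=7
  .....|#  b0=1 t=2,i=1
  bits 01001001000100110100101111000101 = 1226001349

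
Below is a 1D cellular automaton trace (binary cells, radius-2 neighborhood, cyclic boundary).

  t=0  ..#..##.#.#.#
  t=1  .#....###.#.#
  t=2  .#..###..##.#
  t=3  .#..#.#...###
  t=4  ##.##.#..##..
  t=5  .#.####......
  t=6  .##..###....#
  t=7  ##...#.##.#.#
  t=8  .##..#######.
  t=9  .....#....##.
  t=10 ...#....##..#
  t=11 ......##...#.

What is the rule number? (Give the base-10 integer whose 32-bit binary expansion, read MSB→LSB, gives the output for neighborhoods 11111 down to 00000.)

  nb #####: next=.  (t=8,i=7, bit31=0)
  nb ####.: next=#  (t=5,i=5, bit30=1)
  nb ###.#: next=.  (t=1,i=8, bit29=0)
  nb ###..: next=#  (t=2,i=6, bit28=1)
  nb ##.##: next=.  (t=4,i=2, bit27=0)
  nb ##.#.: next=#  (t=0,i=7, bit26=1)
  nb ##..#: next=.  (t=2,i=7, bit25=0)
  nb ##...: next=#  (t=5,i=7, bit24=1)
  nb #.###: next=.  (t=5,i=3, bit23=0)
  nb #.##.: next=#  (t=4,i=3, bit22=1)
  nb #.#.#: next=#  (t=0,i=8, bit21=1)
  nb #.#..: next=#  (t=0,i=12, bit20=1)
  nb #..##: next=.  (t=0,i=4, bit19=0)
  nb #..#.: next=#  (t=0,i=1, bit18=1)
  nb #...#: next=.  (t=3,i=8, bit17=0)
  nb #....: next=.  (t=1,i=3, bit16=0)
  nb .####: next=.  (t=5,i=4, bit15=0)
  nb .###.: next=.  (t=1,i=7, bit14=0)
  nb .##.#: next=#  (t=0,i=6, bit13=1)
  nb .##..: next=.  (t=4,i=10, bit12=0)
  nb .#.##: next=#  (t=5,i=2, bit11=1)
  nb .#.#.: next=.  (t=0,i=9, bit10=0)
  nb .#..#: next=.  (t=0,i=0, bit9=0)
  nb .#...: next=.  (t=1,i=2, bit8=0)
  nb ..###: next=#  (t=1,i=6, bit7=1)
  nb ..##.: next=.  (t=0,i=5, bit6=0)
  nb ..#.#: next=#  (t=3,i=4, bit5=1)
  nb ..#..: next=.  (t=0,i=2, bit4=0)
  nb ...##: next=#  (t=1,i=5, bit3=1)
  nb ...#.: next=.  (t=5,i=0, bit2=0)
  nb ....#: next=#  (t=1,i=4, bit1=1)
  nb .....: next=.  (t=5,i=9, bit0=0)
  bits 01010101011101000010100010101010 = 1433675946

1433675946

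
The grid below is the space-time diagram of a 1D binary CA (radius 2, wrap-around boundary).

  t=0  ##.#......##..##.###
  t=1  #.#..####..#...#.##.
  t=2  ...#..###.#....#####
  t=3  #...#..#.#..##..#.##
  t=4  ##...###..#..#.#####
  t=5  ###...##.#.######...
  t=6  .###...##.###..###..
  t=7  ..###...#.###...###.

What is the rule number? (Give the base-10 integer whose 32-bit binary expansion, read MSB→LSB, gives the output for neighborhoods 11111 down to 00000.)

  [31] ##### => .  t=0,i=19
  [30] ####. => #  t=0,i=0
  [29] ###.# => .  t=0,i=1
  [28] ###.. => #  t=1,i=8
  [27] ##.## => .  t=0,i=16
  [26] ##.#. => #  t=0,i=2
  [25] ##..# => .  t=0,i=12
  [24] ##... => #  t=2,i=0
  [23] #.### => #  t=0,i=17
  [22] #.##. => #  t=1,i=17
  [21] #.#.# => .  t=1,i=0
  [20] #.#.. => .  t=0,i=3
  [19] #..## => .  t=0,i=13
  [18] #..#. => #  t=1,i=10
  [17] #...# => .  t=1,i=13
  [16] #.... => #  t=0,i=5
  [15] .#### => #  t=0,i=18
  [14] .###. => #  t=2,i=7
  [13] .##.# => #  t=0,i=15
  [12] .##.. => #  t=0,i=11
  [11] .#.## => #  t=1,i=16
  [10] .#.#. => .  t=1,i=1
  [9] .#..# => #  t=1,i=3
  [8] .#... => .  t=0,i=4
  [7] ..### => .  t=1,i=5
  [6] ..##. => .  t=0,i=10
  [5] ..#.# => #  t=1,i=15
  [4] ..#.. => .  t=1,i=11
  [3] ...## => .  t=0,i=9
  [2] ...#. => .  t=1,i=14
  [1] ....# => #  t=0,i=8
  [0] ..... => #  t=0,i=6
  bits 01010101110001011111101000100011 = 1439037987

1439037987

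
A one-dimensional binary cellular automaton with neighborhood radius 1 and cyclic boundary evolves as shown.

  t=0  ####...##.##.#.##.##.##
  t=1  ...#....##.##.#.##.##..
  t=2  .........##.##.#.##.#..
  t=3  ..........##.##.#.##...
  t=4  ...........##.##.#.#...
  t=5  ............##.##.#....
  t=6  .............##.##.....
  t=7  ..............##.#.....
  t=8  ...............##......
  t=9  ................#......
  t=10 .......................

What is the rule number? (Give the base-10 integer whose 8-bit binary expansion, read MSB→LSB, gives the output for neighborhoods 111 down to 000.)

  nb ###: next=.  (t=0,i=0, bit7=0)
  nb ##.: next=#  (t=0,i=3, bit6=1)
  nb #.#: next=#  (t=0,i=9, bit5=1)
  nb #..: next=.  (t=0,i=4, bit4=0)
  nb .##: next=.  (t=0,i=7, bit3=0)
  nb .#.: next=.  (t=0,i=13, bit2=0)
  nb ..#: next=.  (t=0,i=6, bit1=0)
  nb ...: next=.  (t=0,i=5, bit0=0)
  bits 01100000 = 96

96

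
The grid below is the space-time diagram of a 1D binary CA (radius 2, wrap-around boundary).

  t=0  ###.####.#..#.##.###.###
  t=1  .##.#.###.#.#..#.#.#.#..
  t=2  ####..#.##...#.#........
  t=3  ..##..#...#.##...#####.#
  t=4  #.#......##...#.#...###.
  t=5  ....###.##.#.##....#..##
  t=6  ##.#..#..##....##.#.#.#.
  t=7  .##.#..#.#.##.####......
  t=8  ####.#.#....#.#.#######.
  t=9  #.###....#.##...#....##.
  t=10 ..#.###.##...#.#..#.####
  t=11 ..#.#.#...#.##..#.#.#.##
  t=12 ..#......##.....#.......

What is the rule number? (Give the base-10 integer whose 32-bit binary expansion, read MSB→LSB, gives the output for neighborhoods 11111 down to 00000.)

1971397229

  [31] ##### => .  t=0,i=0
  [30] ####. => #  t=0,i=1
  [29] ###.# => #  t=0,i=2
  [28] ###.. => #  t=2,i=3
  [27] ##.## => .  t=0,i=3
  [26] ##.#. => #  t=0,i=8
  [25] ##..# => .  t=2,i=4
  [24] ##... => #  t=2,i=10
  [23] #.### => #  t=0,i=4
  [22] #.##. => .  t=0,i=14
  [21] #.#.# => .  t=1,i=4
  [20] #.#.. => .  t=0,i=9
  [19] #..## => .  t=3,i=1
  [18] #..#. => .  t=0,i=11
  [17] #...# => .  t=1,i=23
  [16] #.... => #  t=2,i=17
  [15] .#### => .  t=0,i=5
  [14] .###. => .  t=0,i=18
  [13] .##.# => #  t=0,i=15
  [12] .##.. => .  t=2,i=9
  [11] .#.## => .  t=0,i=13
  [10] .#.#. => .  t=1,i=11
  [9] .#..# => #  t=0,i=10
  [8] .#... => .  t=1,i=22
  [7] ..### => .  t=2,i=0
  [6] ..##. => #  t=1,i=1
  [5] ..#.# => #  t=0,i=12
  [4] ..#.. => .  t=3,i=6
  [3] ...## => #  t=1,i=0
  [2] ...#. => #  t=2,i=12
  [1] ....# => .  t=2,i=22
  [0] ..... => #  t=2,i=18
  bits 01110101100000010010001001101101 = 1971397229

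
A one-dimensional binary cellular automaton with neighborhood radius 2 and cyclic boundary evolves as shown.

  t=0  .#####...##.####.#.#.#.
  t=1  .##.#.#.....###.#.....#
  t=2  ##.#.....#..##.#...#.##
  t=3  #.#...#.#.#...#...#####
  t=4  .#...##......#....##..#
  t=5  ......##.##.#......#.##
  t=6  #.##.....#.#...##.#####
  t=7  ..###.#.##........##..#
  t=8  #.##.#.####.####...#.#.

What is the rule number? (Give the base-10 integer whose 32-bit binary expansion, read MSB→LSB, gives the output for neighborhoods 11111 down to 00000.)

1170528933

  [31] ##### => .  t=0,i=3
  [30] ####. => #  t=0,i=4
  [29] ###.# => .  t=0,i=15
  [28] ###.. => .  t=0,i=5
  [27] ##.## => .  t=0,i=11
  [26] ##.#. => #  t=0,i=16
  [25] ##..# => .  t=4,i=20
  [24] ##... => #  t=0,i=6
  [23] #.### => #  t=0,i=12
  [22] #.##. => #  t=1,i=1
  [21] #.#.# => .  t=0,i=17
  [20] #.#.. => .  t=0,i=21
  [19] #..## => .  t=0,i=0
  [18] #..#. => #  t=4,i=21
  [17] #...# => .  t=0,i=7
  [16] #.... => .  t=1,i=8
  [15] .#### => #  t=0,i=2
  [14] .###. => #  t=1,i=13
  [13] .##.# => .  t=0,i=10
  [12] .##.. => #  t=4,i=6
  [11] .#.## => #  t=1,i=0
  [10] .#.#. => .  t=0,i=18
  [9] .#..# => #  t=0,i=22
  [8] .#... => .  t=1,i=7
  [7] ..### => #  t=0,i=1
  [6] ..##. => .  t=0,i=9
  [5] ..#.# => #  t=1,i=22
  [4] ..#.. => .  t=2,i=9
  [3] ...## => .  t=0,i=8
  [2] ...#. => #  t=1,i=21
  [1] ....# => .  t=1,i=10
  [0] ..... => #  t=1,i=9
  bits 01000101110001001101101010100101 = 1170528933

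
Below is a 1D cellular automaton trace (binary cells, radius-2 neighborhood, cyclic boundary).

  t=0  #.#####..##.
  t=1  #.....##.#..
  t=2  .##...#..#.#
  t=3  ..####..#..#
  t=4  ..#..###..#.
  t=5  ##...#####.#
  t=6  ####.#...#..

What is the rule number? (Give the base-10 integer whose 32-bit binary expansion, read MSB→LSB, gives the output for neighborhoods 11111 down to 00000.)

  #####|.  b31=0 t=0,i=4
  ####.|.  b30=0 t=0,i=5
  ###.#|#  b29=1 t=5,i=9
  ###..|#  b28=1 t=0,i=6
  ##.##|.  b27=0 t=5,i=10
  ##.#.|.  b26=0 t=0,i=11
  ##..#|#  b25=1 t=0,i=7
  ##...|#  b24=1 t=2,i=3
  #.###|.  b23=0 t=0,i=2
  #.##.|.  b22=0 t=2,i=1
  #.#.#|#  b21=1 t=0,i=0
  #.#..|#  b20=1 t=1,i=9
  #..##|.  b19=0 t=0,i=8
  #..#.|#  b18=1 t=1,i=11
  #...#|#  b17=1 t=2,i=4
  #....|#  b16=1 t=1,i=2
  .####|.  b15=0 t=0,i=3
  .###.|#  b14=1 t=4,i=6
  .##.#|.  b13=0 t=0,i=10
  .##..|#  b12=1 t=2,i=2
  .#.##|.  b11=0 t=0,i=1
  .#.#.|.  b10=0 t=2,i=10
  .#..#|.  b9=0 t=1,i=10
  .#...|#  b8=1 t=1,i=1
  ..###|#  b7=1 t=3,i=2
  ..##.|#  b6=1 t=0,i=9
  ..#.#|.  b5=0 t=2,i=9
  ..#..|.  b4=0 t=1,i=0
  ...##|.  b3=0 t=1,i=5
  ...#.|#  b2=1 t=2,i=5
  ....#|.  b1=0 t=1,i=4
  .....|.  b0=0 t=1,i=3
  bits 00110011001101110101000111000100 = 859263428

859263428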